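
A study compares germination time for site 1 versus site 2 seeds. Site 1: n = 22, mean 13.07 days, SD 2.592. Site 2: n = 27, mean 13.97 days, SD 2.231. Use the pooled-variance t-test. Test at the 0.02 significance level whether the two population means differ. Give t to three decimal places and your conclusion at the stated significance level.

Let group 1 = site 1, group 2 = site 2. H0: μ_1 = μ_2; H1: μ_1 ≠ μ_2 (two-sample pooled-variance t-test, two-sided).
s_p² = [(22−1)·2.592² + (27−1)·2.231²]/(22+27−2) = 5.7553
t = (13.07 − 13.97)/√[5.7553·(1/22 + 1/27)] = -1.306
df = n₁ + n₂ − 2 = 47
Two-sided p-value ≈ 0.198
Since p ≈ 0.198 > α = 0.02, fail to reject H0; the evidence is not statistically significant.

t = -1.306; fail to reject H0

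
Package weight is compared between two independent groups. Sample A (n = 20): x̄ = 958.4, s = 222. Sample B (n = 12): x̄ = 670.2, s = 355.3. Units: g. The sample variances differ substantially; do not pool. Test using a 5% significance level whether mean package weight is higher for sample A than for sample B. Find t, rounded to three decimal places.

2.529

Let group 1 = sample A, group 2 = sample B. H0: μ_1 = μ_2; H1: μ_1 > μ_2 (Welch's two-sample t-test, right-tailed).
t = (x̄_1 − x̄_2)/√(s_1²/n_1 + s_2²/n_2) = (958.4 − 670.2)/√(222²/20 + 355.3²/12) = 2.529
Welch–Satterthwaite df ≈ 16.24
p-value = P(T ≥ 2.529) ≈ 0.011
Since p ≈ 0.011 < α = 0.05, reject H0; the data support H1.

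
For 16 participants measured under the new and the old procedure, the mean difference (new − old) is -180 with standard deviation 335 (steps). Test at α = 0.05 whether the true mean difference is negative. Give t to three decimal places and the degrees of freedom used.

t = -2.149, df = 15

H0: μ_d = 0; H1: μ_d < 0 (paired t-test on the differences, left-tailed).
t = d̄/(s_d/√n) = -180/(335/√16) = -2.149
df = n − 1 = 15
p-value = P(T ≤ -2.149) ≈ 0.0242
Since p ≈ 0.0242 < α = 0.05, reject H0; the evidence is statistically significant.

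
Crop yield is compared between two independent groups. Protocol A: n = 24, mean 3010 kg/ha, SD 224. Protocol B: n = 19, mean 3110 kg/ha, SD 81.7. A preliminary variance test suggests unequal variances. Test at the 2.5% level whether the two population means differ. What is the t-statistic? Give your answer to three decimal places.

-2.024

Let group 1 = protocol A, group 2 = protocol B. H0: μ_1 = μ_2; H1: μ_1 ≠ μ_2 (Welch's two-sample t-test, two-sided).
t = (x̄_1 − x̄_2)/√(s_1²/n_1 + s_2²/n_2) = (3010 − 3110)/√(224²/24 + 81.7²/19) = -2.024
Welch–Satterthwaite df ≈ 30.29
Two-sided p-value ≈ 0.0519
Since p ≈ 0.0519 > α = 0.025, fail to reject H0; the evidence is not statistically significant.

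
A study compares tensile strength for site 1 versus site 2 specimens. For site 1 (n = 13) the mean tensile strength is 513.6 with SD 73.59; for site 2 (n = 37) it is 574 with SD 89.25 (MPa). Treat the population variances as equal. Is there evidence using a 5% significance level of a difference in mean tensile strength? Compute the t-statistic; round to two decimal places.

-2.19

Let group 1 = site 1, group 2 = site 2. H0: μ_1 = μ_2; H1: μ_1 ≠ μ_2 (two-sample pooled-variance t-test, two-sided).
s_p² = [(13−1)·73.59² + (37−1)·89.25²]/(13+37−2) = 7328.04
t = (513.6 − 574)/√[7328.04·(1/13 + 1/37)] = -2.19
df = n₁ + n₂ − 2 = 48
Two-sided p-value ≈ 0.0335
Since p ≈ 0.0335 < α = 0.05, reject H0; the evidence is statistically significant.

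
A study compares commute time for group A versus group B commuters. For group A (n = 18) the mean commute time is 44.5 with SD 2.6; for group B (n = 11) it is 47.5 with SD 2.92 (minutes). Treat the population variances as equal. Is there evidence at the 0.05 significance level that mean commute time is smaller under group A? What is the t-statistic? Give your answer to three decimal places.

Let group 1 = group A, group 2 = group B. H0: μ_1 = μ_2; H1: μ_1 < μ_2 (two-sample pooled-variance t-test, left-tailed).
s_p² = [(18−1)·2.6² + (11−1)·2.92²]/(18+11−2) = 7.41422
t = (44.5 − 47.5)/√[7.41422·(1/18 + 1/11)] = -2.879
df = n₁ + n₂ − 2 = 27
p-value = P(T ≤ -2.879) ≈ 0.004
Since p ≈ 0.004 < α = 0.05, reject H0; the evidence is statistically significant.

-2.879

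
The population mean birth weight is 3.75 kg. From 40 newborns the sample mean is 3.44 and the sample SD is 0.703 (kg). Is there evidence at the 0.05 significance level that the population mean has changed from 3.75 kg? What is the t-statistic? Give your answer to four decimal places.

H0: μ = 3.75; H1: μ ≠ 3.75 (one-sample t-test, two-sided).
t = (x̄ − μ₀)/(s/√n) = (3.44 − 3.75)/(0.703/√40) = -2.7889
df = n − 1 = 39
Two-sided p-value ≈ 0.0081
Since p ≈ 0.0081 < α = 0.05, reject H0; the data support H1.

-2.7889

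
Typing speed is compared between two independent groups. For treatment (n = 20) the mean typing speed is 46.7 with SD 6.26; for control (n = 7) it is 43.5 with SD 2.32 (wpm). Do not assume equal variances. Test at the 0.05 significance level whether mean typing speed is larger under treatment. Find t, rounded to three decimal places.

Let group 1 = treatment, group 2 = control. H0: μ_1 = μ_2; H1: μ_1 > μ_2 (Welch's two-sample t-test, right-tailed).
t = (x̄_1 − x̄_2)/√(s_1²/n_1 + s_2²/n_2) = (46.7 − 43.5)/√(6.26²/20 + 2.32²/7) = 1.937
Welch–Satterthwaite df ≈ 24.76
p-value = P(T ≥ 1.937) ≈ 0.032
Since p ≈ 0.032 < α = 0.05, reject H0; the data support H1.

1.937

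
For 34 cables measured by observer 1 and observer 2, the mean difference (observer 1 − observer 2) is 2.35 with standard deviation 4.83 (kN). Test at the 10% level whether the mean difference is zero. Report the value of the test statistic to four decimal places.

H0: μ_d = 0; H1: μ_d ≠ 0 (paired t-test on the differences, two-sided).
t = d̄/(s_d/√n) = 2.35/(4.83/√34) = 2.8370
df = n − 1 = 33
Two-sided p-value ≈ 0.008
Since p ≈ 0.008 < α = 0.1, reject H0; the data support H1.

2.8370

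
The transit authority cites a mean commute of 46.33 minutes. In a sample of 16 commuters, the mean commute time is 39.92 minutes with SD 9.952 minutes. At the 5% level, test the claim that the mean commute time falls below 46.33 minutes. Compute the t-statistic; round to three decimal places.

-2.576

H0: μ = 46.33; H1: μ < 46.33 (one-sample t-test, left-tailed).
t = (x̄ − μ₀)/(s/√n) = (39.92 − 46.33)/(9.952/√16) = -2.576
df = n − 1 = 15
p-value = P(T ≤ -2.576) ≈ 0.011
Since p ≈ 0.011 < α = 0.05, reject H0; the evidence is statistically significant.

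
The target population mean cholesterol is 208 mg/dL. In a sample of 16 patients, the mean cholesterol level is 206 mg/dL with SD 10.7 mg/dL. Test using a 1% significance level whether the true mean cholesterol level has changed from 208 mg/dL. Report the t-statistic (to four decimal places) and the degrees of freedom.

H0: μ = 208; H1: μ ≠ 208 (one-sample t-test, two-sided).
t = (x̄ − μ₀)/(s/√n) = (206 − 208)/(10.7/√16) = -0.7477
df = n − 1 = 15
Two-sided p-value ≈ 0.4662
Since p ≈ 0.4662 > α = 0.01, fail to reject H0; the evidence is not statistically significant.

t = -0.7477, df = 15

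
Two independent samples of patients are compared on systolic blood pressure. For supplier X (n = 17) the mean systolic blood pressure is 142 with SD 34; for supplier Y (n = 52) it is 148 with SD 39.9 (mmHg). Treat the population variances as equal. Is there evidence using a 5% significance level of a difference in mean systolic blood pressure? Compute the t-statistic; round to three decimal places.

Let group 1 = supplier X, group 2 = supplier Y. H0: μ_1 = μ_2; H1: μ_1 ≠ μ_2 (two-sample pooled-variance t-test, two-sided).
s_p² = [(17−1)·34² + (52−1)·39.9²]/(17+52−2) = 1487.89
t = (142 − 148)/√[1487.89·(1/17 + 1/52)] = -0.557
df = n₁ + n₂ − 2 = 67
Two-sided p-value ≈ 0.580
Since p ≈ 0.580 > α = 0.05, fail to reject H0; the evidence is not statistically significant.

-0.557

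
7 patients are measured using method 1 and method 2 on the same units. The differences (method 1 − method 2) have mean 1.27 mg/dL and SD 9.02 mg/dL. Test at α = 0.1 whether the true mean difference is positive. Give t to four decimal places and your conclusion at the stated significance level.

H0: μ_d = 0; H1: μ_d > 0 (paired t-test on the differences, right-tailed).
t = d̄/(s_d/√n) = 1.27/(9.02/√7) = 0.3725
df = n − 1 = 6
p-value = P(T ≥ 0.3725) ≈ 0.361
Since p ≈ 0.361 > α = 0.1, fail to reject H0; the data do not provide sufficient evidence against H0.

t = 0.3725; fail to reject H0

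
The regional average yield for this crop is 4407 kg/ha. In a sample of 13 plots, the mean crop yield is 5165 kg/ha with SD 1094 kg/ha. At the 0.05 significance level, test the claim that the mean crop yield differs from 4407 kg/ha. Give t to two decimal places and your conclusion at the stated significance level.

t = 2.50; reject H0

H0: μ = 4407; H1: μ ≠ 4407 (one-sample t-test, two-sided).
t = (x̄ − μ₀)/(s/√n) = (5165 − 4407)/(1094/√13) = 2.50
df = n − 1 = 12
Two-sided p-value ≈ 0.0280
Since p ≈ 0.0280 < α = 0.05, reject H0; the evidence is statistically significant.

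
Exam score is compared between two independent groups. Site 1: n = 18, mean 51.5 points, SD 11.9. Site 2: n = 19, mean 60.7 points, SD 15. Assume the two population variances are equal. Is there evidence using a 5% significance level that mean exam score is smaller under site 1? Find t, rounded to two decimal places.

-2.06

Let group 1 = site 1, group 2 = site 2. H0: μ_1 = μ_2; H1: μ_1 < μ_2 (two-sample pooled-variance t-test, left-tailed).
s_p² = [(18−1)·11.9² + (19−1)·15²]/(18+19−2) = 184.496
t = (51.5 − 60.7)/√[184.496·(1/18 + 1/19)] = -2.06
df = n₁ + n₂ − 2 = 35
p-value = P(T ≤ -2.06) ≈ 0.0235
Since p ≈ 0.0235 < α = 0.05, reject H0; the data support H1.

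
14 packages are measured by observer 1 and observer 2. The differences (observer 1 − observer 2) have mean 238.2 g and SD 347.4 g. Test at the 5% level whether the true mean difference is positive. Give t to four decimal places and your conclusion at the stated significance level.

H0: μ_d = 0; H1: μ_d > 0 (paired t-test on the differences, right-tailed).
t = d̄/(s_d/√n) = 238.2/(347.4/√14) = 2.5655
df = n − 1 = 13
p-value = P(T ≥ 2.5655) ≈ 0.012
Since p ≈ 0.012 < α = 0.05, reject H0; the data support H1.

t = 2.5655; reject H0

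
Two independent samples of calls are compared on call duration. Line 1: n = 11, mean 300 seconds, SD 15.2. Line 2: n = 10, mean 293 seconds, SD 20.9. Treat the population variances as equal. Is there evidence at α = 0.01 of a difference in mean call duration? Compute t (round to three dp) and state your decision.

Let group 1 = line 1, group 2 = line 2. H0: μ_1 = μ_2; H1: μ_1 ≠ μ_2 (two-sample pooled-variance t-test, two-sided).
s_p² = [(11−1)·15.2² + (10−1)·20.9²]/(11+10−2) = 328.51
t = (300 − 293)/√[328.51·(1/11 + 1/10)] = 0.884
df = n₁ + n₂ − 2 = 19
Two-sided p-value ≈ 0.3878
Since p ≈ 0.3878 > α = 0.01, fail to reject H0; the data do not provide sufficient evidence against H0.

t = 0.884; fail to reject H0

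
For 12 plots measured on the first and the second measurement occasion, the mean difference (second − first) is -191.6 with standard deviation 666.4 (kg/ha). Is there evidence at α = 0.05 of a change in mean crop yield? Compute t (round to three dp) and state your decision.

H0: μ_d = 0; H1: μ_d ≠ 0 (paired t-test on the differences, two-sided).
t = d̄/(s_d/√n) = -191.6/(666.4/√12) = -0.996
df = n − 1 = 11
Two-sided p-value ≈ 0.341
Since p ≈ 0.341 > α = 0.05, fail to reject H0; the evidence is not statistically significant.

t = -0.996; fail to reject H0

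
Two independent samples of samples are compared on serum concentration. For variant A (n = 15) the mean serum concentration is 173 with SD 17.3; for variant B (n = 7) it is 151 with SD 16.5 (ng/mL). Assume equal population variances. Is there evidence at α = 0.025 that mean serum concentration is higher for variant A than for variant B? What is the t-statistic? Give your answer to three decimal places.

Let group 1 = variant A, group 2 = variant B. H0: μ_1 = μ_2; H1: μ_1 > μ_2 (two-sample pooled-variance t-test, right-tailed).
s_p² = [(15−1)·17.3² + (7−1)·16.5²]/(15+7−2) = 291.178
t = (173 − 151)/√[291.178·(1/15 + 1/7)] = 2.817
df = n₁ + n₂ − 2 = 20
p-value = P(T ≥ 2.817) ≈ 0.005
Since p ≈ 0.005 < α = 0.025, reject H0; the data support H1.

2.817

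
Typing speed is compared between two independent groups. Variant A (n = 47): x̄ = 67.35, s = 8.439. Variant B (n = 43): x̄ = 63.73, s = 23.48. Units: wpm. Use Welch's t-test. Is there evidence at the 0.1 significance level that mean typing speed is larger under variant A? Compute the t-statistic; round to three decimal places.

0.956

Let group 1 = variant A, group 2 = variant B. H0: μ_1 = μ_2; H1: μ_1 > μ_2 (Welch's two-sample t-test, right-tailed).
t = (x̄_1 − x̄_2)/√(s_1²/n_1 + s_2²/n_2) = (67.35 − 63.73)/√(8.439²/47 + 23.48²/43) = 0.956
Welch–Satterthwaite df ≈ 51.85
p-value = P(T ≥ 0.956) ≈ 0.172
Since p ≈ 0.172 > α = 0.1, fail to reject H0; the evidence is not statistically significant.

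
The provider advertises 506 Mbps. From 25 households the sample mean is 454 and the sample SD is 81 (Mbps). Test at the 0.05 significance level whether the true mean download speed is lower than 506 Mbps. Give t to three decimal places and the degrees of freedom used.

t = -3.210, df = 24

H0: μ = 506; H1: μ < 506 (one-sample t-test, left-tailed).
t = (x̄ − μ₀)/(s/√n) = (454 − 506)/(81/√25) = -3.210
df = n − 1 = 24
p-value = P(T ≤ -3.210) ≈ 0.002
Since p ≈ 0.002 < α = 0.05, reject H0; the data support H1.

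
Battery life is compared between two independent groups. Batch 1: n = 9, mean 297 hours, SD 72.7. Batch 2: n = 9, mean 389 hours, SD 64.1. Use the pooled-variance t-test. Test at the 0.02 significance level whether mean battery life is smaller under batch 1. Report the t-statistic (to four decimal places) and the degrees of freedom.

t = -2.8476, df = 16

Let group 1 = batch 1, group 2 = batch 2. H0: μ_1 = μ_2; H1: μ_1 < μ_2 (two-sample pooled-variance t-test, left-tailed).
s_p² = [(9−1)·72.7² + (9−1)·64.1²]/(9+9−2) = 4697.05
t = (297 − 389)/√[4697.05·(1/9 + 1/9)] = -2.8476
df = n₁ + n₂ − 2 = 16
p-value = P(T ≤ -2.8476) ≈ 0.006
Since p ≈ 0.006 < α = 0.02, reject H0; the evidence is statistically significant.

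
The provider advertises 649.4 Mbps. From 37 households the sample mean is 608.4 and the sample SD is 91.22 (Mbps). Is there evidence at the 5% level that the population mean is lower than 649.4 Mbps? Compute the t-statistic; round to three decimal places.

-2.734

H0: μ = 649.4; H1: μ < 649.4 (one-sample t-test, left-tailed).
t = (x̄ − μ₀)/(s/√n) = (608.4 − 649.4)/(91.22/√37) = -2.734
df = n − 1 = 36
p-value = P(T ≤ -2.734) ≈ 0.005
Since p ≈ 0.005 < α = 0.05, reject H0; the data support H1.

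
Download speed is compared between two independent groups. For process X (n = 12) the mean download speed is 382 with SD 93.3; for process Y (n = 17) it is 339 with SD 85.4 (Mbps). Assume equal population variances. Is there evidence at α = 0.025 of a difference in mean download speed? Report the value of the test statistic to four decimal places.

Let group 1 = process X, group 2 = process Y. H0: μ_1 = μ_2; H1: μ_1 ≠ μ_2 (two-sample pooled-variance t-test, two-sided).
s_p² = [(12−1)·93.3² + (17−1)·85.4²]/(12+17−2) = 7868.31
t = (382 − 339)/√[7868.31·(1/12 + 1/17)] = 1.2857
df = n₁ + n₂ − 2 = 27
Two-sided p-value ≈ 0.209
Since p ≈ 0.209 > α = 0.025, fail to reject H0; the evidence is not statistically significant.

1.2857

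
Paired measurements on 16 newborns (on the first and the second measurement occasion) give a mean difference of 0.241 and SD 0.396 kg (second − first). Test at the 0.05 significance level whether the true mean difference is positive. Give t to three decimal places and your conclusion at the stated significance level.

t = 2.434; reject H0

H0: μ_d = 0; H1: μ_d > 0 (paired t-test on the differences, right-tailed).
t = d̄/(s_d/√n) = 0.241/(0.396/√16) = 2.434
df = n − 1 = 15
p-value = P(T ≥ 2.434) ≈ 0.014
Since p ≈ 0.014 < α = 0.05, reject H0; the evidence is statistically significant.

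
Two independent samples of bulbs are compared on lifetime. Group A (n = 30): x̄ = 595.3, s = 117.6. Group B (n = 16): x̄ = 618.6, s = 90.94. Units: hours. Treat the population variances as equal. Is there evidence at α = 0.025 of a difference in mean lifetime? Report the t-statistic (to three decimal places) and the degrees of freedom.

t = -0.689, df = 44

Let group 1 = group A, group 2 = group B. H0: μ_1 = μ_2; H1: μ_1 ≠ μ_2 (two-sample pooled-variance t-test, two-sided).
s_p² = [(30−1)·117.6² + (16−1)·90.94²]/(30+16−2) = 11934.4
t = (595.3 − 618.6)/√[11934.4·(1/30 + 1/16)] = -0.689
df = n₁ + n₂ − 2 = 44
Two-sided p-value ≈ 0.494
Since p ≈ 0.494 > α = 0.025, fail to reject H0; the data do not provide sufficient evidence against H0.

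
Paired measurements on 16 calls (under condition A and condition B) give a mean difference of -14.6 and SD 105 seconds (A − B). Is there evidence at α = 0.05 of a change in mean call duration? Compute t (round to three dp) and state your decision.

H0: μ_d = 0; H1: μ_d ≠ 0 (paired t-test on the differences, two-sided).
t = d̄/(s_d/√n) = -14.6/(105/√16) = -0.556
df = n − 1 = 15
Two-sided p-value ≈ 0.586
Since p ≈ 0.586 > α = 0.05, fail to reject H0; the data do not provide sufficient evidence against H0.

t = -0.556; fail to reject H0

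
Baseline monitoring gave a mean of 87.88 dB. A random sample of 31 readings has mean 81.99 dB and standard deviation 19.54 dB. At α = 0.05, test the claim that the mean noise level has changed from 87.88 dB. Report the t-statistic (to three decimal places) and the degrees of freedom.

H0: μ = 87.88; H1: μ ≠ 87.88 (one-sample t-test, two-sided).
t = (x̄ − μ₀)/(s/√n) = (81.99 − 87.88)/(19.54/√31) = -1.678
df = n − 1 = 30
Two-sided p-value ≈ 0.104
Since p ≈ 0.104 > α = 0.05, fail to reject H0; the data do not provide sufficient evidence against H0.

t = -1.678, df = 30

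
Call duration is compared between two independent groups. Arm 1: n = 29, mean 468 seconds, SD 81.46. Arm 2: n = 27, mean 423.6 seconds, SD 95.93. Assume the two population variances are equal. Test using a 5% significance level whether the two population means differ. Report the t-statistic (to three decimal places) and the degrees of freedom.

Let group 1 = arm 1, group 2 = arm 2. H0: μ_1 = μ_2; H1: μ_1 ≠ μ_2 (two-sample pooled-variance t-test, two-sided).
s_p² = [(29−1)·81.46² + (27−1)·95.93²]/(29+27−2) = 7871.61
t = (468 − 423.6)/√[7871.61·(1/29 + 1/27)] = 1.871
df = n₁ + n₂ − 2 = 54
Two-sided p-value ≈ 0.067
Since p ≈ 0.067 > α = 0.05, fail to reject H0; the data do not provide sufficient evidence against H0.

t = 1.871, df = 54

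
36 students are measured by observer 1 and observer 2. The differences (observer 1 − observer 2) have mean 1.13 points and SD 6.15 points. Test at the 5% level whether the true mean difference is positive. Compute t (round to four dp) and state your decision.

t = 1.1024; fail to reject H0

H0: μ_d = 0; H1: μ_d > 0 (paired t-test on the differences, right-tailed).
t = d̄/(s_d/√n) = 1.13/(6.15/√36) = 1.1024
df = n − 1 = 35
p-value = P(T ≥ 1.1024) ≈ 0.139
Since p ≈ 0.139 > α = 0.05, fail to reject H0; the evidence is not statistically significant.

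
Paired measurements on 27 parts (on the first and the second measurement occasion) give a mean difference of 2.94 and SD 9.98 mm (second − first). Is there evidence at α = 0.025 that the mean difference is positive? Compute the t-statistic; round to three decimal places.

1.531

H0: μ_d = 0; H1: μ_d > 0 (paired t-test on the differences, right-tailed).
t = d̄/(s_d/√n) = 2.94/(9.98/√27) = 1.531
df = n − 1 = 26
p-value = P(T ≥ 1.531) ≈ 0.0690
Since p ≈ 0.0690 > α = 0.025, fail to reject H0; the evidence is not statistically significant.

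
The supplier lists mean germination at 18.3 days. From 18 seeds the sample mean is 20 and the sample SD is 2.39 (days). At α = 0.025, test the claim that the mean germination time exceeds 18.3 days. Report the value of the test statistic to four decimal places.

H0: μ = 18.3; H1: μ > 18.3 (one-sample t-test, right-tailed).
t = (x̄ − μ₀)/(s/√n) = (20 − 18.3)/(2.39/√18) = 3.0178
df = n − 1 = 17
p-value = P(T ≥ 3.0178) ≈ 0.004
Since p ≈ 0.004 < α = 0.025, reject H0; the evidence is statistically significant.

3.0178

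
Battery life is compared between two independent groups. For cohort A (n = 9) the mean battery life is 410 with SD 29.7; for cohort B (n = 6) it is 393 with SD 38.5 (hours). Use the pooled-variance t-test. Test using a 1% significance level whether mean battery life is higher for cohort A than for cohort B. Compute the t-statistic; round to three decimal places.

0.967

Let group 1 = cohort A, group 2 = cohort B. H0: μ_1 = μ_2; H1: μ_1 > μ_2 (two-sample pooled-variance t-test, right-tailed).
s_p² = [(9−1)·29.7² + (6−1)·38.5²]/(9+6−2) = 1112.92
t = (410 − 393)/√[1112.92·(1/9 + 1/6)] = 0.967
df = n₁ + n₂ − 2 = 13
p-value = P(T ≥ 0.967) ≈ 0.1756
Since p ≈ 0.1756 > α = 0.01, fail to reject H0; the evidence is not statistically significant.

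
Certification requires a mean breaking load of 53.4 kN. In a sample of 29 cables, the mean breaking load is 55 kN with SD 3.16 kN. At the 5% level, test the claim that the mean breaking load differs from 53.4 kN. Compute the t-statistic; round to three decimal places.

H0: μ = 53.4; H1: μ ≠ 53.4 (one-sample t-test, two-sided).
t = (x̄ − μ₀)/(s/√n) = (55 − 53.4)/(3.16/√29) = 2.727
df = n − 1 = 28
Two-sided p-value ≈ 0.0109
Since p ≈ 0.0109 < α = 0.05, reject H0; the evidence is statistically significant.

2.727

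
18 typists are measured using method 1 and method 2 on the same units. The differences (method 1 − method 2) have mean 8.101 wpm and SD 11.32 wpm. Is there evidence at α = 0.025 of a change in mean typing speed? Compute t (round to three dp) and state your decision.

t = 3.036; reject H0

H0: μ_d = 0; H1: μ_d ≠ 0 (paired t-test on the differences, two-sided).
t = d̄/(s_d/√n) = 8.101/(11.32/√18) = 3.036
df = n − 1 = 17
Two-sided p-value ≈ 0.007
Since p ≈ 0.007 < α = 0.025, reject H0; the data support H1.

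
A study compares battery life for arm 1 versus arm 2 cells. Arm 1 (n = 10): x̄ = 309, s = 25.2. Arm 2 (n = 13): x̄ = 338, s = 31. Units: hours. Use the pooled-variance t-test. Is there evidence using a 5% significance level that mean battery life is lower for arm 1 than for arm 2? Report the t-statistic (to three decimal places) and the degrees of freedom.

t = -2.406, df = 21

Let group 1 = arm 1, group 2 = arm 2. H0: μ_1 = μ_2; H1: μ_1 < μ_2 (two-sample pooled-variance t-test, left-tailed).
s_p² = [(10−1)·25.2² + (13−1)·31²]/(10+13−2) = 821.303
t = (309 − 338)/√[821.303·(1/10 + 1/13)] = -2.406
df = n₁ + n₂ − 2 = 21
p-value = P(T ≤ -2.406) ≈ 0.013
Since p ≈ 0.013 < α = 0.05, reject H0; the data support H1.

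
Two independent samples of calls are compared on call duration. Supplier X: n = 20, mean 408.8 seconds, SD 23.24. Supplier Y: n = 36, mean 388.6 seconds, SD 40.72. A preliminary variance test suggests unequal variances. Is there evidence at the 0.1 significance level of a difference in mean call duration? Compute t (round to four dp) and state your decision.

t = 2.3632; reject H0

Let group 1 = supplier X, group 2 = supplier Y. H0: μ_1 = μ_2; H1: μ_1 ≠ μ_2 (Welch's two-sample t-test, two-sided).
t = (x̄_1 − x̄_2)/√(s_1²/n_1 + s_2²/n_2) = (408.8 − 388.6)/√(23.24²/20 + 40.72²/36) = 2.3632
Welch–Satterthwaite df ≈ 53.93
Two-sided p-value ≈ 0.022
Since p ≈ 0.022 < α = 0.1, reject H0; the evidence is statistically significant.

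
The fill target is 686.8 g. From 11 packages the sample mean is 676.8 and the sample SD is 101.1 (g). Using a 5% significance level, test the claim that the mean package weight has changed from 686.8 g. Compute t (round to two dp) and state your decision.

t = -0.33; fail to reject H0

H0: μ = 686.8; H1: μ ≠ 686.8 (one-sample t-test, two-sided).
t = (x̄ − μ₀)/(s/√n) = (676.8 − 686.8)/(101.1/√11) = -0.33
df = n − 1 = 10
Two-sided p-value ≈ 0.750
Since p ≈ 0.750 > α = 0.05, fail to reject H0; the data do not provide sufficient evidence against H0.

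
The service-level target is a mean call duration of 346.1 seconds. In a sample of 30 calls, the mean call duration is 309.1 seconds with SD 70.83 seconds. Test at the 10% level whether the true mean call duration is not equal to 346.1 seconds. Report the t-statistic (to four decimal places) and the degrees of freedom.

t = -2.8612, df = 29

H0: μ = 346.1; H1: μ ≠ 346.1 (one-sample t-test, two-sided).
t = (x̄ − μ₀)/(s/√n) = (309.1 − 346.1)/(70.83/√30) = -2.8612
df = n − 1 = 29
Two-sided p-value ≈ 0.0078
Since p ≈ 0.0078 < α = 0.1, reject H0; the data support H1.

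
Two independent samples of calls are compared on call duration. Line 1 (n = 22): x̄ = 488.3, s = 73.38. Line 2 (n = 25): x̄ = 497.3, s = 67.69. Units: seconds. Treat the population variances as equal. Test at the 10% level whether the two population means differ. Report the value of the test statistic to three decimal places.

Let group 1 = line 1, group 2 = line 2. H0: μ_1 = μ_2; H1: μ_1 ≠ μ_2 (two-sample pooled-variance t-test, two-sided).
s_p² = [(22−1)·73.38² + (25−1)·67.69²]/(22+25−2) = 4956.52
t = (488.3 − 497.3)/√[4956.52·(1/22 + 1/25)] = -0.437
df = n₁ + n₂ − 2 = 45
Two-sided p-value ≈ 0.6640
Since p ≈ 0.6640 > α = 0.1, fail to reject H0; the evidence is not statistically significant.

-0.437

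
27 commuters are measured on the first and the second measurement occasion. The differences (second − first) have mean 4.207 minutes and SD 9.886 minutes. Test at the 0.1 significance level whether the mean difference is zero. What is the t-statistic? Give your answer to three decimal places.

H0: μ_d = 0; H1: μ_d ≠ 0 (paired t-test on the differences, two-sided).
t = d̄/(s_d/√n) = 4.207/(9.886/√27) = 2.211
df = n − 1 = 26
Two-sided p-value ≈ 0.0360
Since p ≈ 0.0360 < α = 0.1, reject H0; the evidence is statistically significant.

2.211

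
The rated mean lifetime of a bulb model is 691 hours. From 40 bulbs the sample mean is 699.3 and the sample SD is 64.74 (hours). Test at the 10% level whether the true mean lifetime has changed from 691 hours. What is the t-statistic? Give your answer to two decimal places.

H0: μ = 691; H1: μ ≠ 691 (one-sample t-test, two-sided).
t = (x̄ − μ₀)/(s/√n) = (699.3 − 691)/(64.74/√40) = 0.81
df = n − 1 = 39
Two-sided p-value ≈ 0.4224
Since p ≈ 0.4224 > α = 0.1, fail to reject H0; the data do not provide sufficient evidence against H0.

0.81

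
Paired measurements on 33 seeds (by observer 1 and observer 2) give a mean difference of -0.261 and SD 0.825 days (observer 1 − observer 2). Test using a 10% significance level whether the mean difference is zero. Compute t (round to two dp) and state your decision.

H0: μ_d = 0; H1: μ_d ≠ 0 (paired t-test on the differences, two-sided).
t = d̄/(s_d/√n) = -0.261/(0.825/√33) = -1.82
df = n − 1 = 32
Two-sided p-value ≈ 0.079
Since p ≈ 0.079 < α = 0.1, reject H0; the evidence is statistically significant.

t = -1.82; reject H0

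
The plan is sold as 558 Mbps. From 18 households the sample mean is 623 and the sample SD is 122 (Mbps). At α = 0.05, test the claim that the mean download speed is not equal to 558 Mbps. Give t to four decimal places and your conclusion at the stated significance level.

H0: μ = 558; H1: μ ≠ 558 (one-sample t-test, two-sided).
t = (x̄ − μ₀)/(s/√n) = (623 − 558)/(122/√18) = 2.2604
df = n − 1 = 17
Two-sided p-value ≈ 0.0372
Since p ≈ 0.0372 < α = 0.05, reject H0; the evidence is statistically significant.

t = 2.2604; reject H0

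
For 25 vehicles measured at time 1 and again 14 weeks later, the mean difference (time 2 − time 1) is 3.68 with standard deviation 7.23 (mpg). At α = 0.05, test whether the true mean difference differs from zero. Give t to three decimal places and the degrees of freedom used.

t = 2.545, df = 24

H0: μ_d = 0; H1: μ_d ≠ 0 (paired t-test on the differences, two-sided).
t = d̄/(s_d/√n) = 3.68/(7.23/√25) = 2.545
df = n − 1 = 24
Two-sided p-value ≈ 0.0178
Since p ≈ 0.0178 < α = 0.05, reject H0; the evidence is statistically significant.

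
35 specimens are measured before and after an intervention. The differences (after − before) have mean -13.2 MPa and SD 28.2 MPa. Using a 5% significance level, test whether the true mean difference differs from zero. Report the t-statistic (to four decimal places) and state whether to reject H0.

t = -2.7692; reject H0

H0: μ_d = 0; H1: μ_d ≠ 0 (paired t-test on the differences, two-sided).
t = d̄/(s_d/√n) = -13.2/(28.2/√35) = -2.7692
df = n − 1 = 34
Two-sided p-value ≈ 0.009
Since p ≈ 0.009 < α = 0.05, reject H0; the evidence is statistically significant.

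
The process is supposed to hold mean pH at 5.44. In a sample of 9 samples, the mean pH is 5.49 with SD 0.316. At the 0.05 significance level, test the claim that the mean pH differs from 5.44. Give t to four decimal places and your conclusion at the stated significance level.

H0: μ = 5.44; H1: μ ≠ 5.44 (one-sample t-test, two-sided).
t = (x̄ − μ₀)/(s/√n) = (5.49 − 5.44)/(0.316/√9) = 0.4747
df = n − 1 = 8
Two-sided p-value ≈ 0.6477
Since p ≈ 0.6477 > α = 0.05, fail to reject H0; the evidence is not statistically significant.

t = 0.4747; fail to reject H0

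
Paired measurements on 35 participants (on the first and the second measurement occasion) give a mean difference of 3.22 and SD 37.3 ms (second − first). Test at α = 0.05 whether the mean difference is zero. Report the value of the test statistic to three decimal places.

H0: μ_d = 0; H1: μ_d ≠ 0 (paired t-test on the differences, two-sided).
t = d̄/(s_d/√n) = 3.22/(37.3/√35) = 0.511
df = n − 1 = 34
Two-sided p-value ≈ 0.613
Since p ≈ 0.613 > α = 0.05, fail to reject H0; the data do not provide sufficient evidence against H0.

0.511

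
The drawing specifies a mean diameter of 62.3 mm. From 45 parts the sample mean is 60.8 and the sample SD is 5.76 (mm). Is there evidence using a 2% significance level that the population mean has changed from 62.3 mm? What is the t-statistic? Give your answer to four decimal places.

H0: μ = 62.3; H1: μ ≠ 62.3 (one-sample t-test, two-sided).
t = (x̄ − μ₀)/(s/√n) = (60.8 − 62.3)/(5.76/√45) = -1.7469
df = n − 1 = 44
Two-sided p-value ≈ 0.088
Since p ≈ 0.088 > α = 0.02, fail to reject H0; the evidence is not statistically significant.

-1.7469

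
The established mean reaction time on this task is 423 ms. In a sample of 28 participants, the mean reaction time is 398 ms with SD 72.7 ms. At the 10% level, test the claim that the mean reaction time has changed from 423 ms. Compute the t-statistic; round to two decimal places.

-1.82

H0: μ = 423; H1: μ ≠ 423 (one-sample t-test, two-sided).
t = (x̄ − μ₀)/(s/√n) = (398 − 423)/(72.7/√28) = -1.82
df = n − 1 = 27
Two-sided p-value ≈ 0.080
Since p ≈ 0.080 < α = 0.1, reject H0; the evidence is statistically significant.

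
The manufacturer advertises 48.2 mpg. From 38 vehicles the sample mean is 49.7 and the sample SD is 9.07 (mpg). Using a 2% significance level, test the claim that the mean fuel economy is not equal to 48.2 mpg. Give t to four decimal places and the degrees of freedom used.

t = 1.0195, df = 37

H0: μ = 48.2; H1: μ ≠ 48.2 (one-sample t-test, two-sided).
t = (x̄ − μ₀)/(s/√n) = (49.7 − 48.2)/(9.07/√38) = 1.0195
df = n − 1 = 37
Two-sided p-value ≈ 0.315
Since p ≈ 0.315 > α = 0.02, fail to reject H0; the data do not provide sufficient evidence against H0.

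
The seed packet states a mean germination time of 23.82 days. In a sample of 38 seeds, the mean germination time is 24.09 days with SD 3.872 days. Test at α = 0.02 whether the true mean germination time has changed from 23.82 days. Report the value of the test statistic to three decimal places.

H0: μ = 23.82; H1: μ ≠ 23.82 (one-sample t-test, two-sided).
t = (x̄ − μ₀)/(s/√n) = (24.09 − 23.82)/(3.872/√38) = 0.430
df = n − 1 = 37
Two-sided p-value ≈ 0.670
Since p ≈ 0.670 > α = 0.02, fail to reject H0; the evidence is not statistically significant.

0.430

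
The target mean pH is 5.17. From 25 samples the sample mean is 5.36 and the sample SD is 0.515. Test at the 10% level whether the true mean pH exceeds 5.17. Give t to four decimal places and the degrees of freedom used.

t = 1.8447, df = 24

H0: μ = 5.17; H1: μ > 5.17 (one-sample t-test, right-tailed).
t = (x̄ − μ₀)/(s/√n) = (5.36 − 5.17)/(0.515/√25) = 1.8447
df = n − 1 = 24
p-value = P(T ≥ 1.8447) ≈ 0.0387
Since p ≈ 0.0387 < α = 0.1, reject H0; the evidence is statistically significant.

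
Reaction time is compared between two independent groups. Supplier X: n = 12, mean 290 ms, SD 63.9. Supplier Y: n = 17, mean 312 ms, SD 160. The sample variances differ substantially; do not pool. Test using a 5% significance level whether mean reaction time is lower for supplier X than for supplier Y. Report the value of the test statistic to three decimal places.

-0.512

Let group 1 = supplier X, group 2 = supplier Y. H0: μ_1 = μ_2; H1: μ_1 < μ_2 (Welch's two-sample t-test, left-tailed).
t = (x̄_1 − x̄_2)/√(s_1²/n_1 + s_2²/n_2) = (290 − 312)/√(63.9²/12 + 160²/17) = -0.512
Welch–Satterthwaite df ≈ 22.39
p-value = P(T ≤ -0.512) ≈ 0.3068
Since p ≈ 0.3068 > α = 0.05, fail to reject H0; the data do not provide sufficient evidence against H0.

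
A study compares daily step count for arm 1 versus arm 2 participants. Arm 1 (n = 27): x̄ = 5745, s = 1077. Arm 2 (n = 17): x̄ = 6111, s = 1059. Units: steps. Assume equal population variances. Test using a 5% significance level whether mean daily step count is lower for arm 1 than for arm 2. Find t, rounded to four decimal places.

Let group 1 = arm 1, group 2 = arm 2. H0: μ_1 = μ_2; H1: μ_1 < μ_2 (two-sample pooled-variance t-test, left-tailed).
s_p² = [(27−1)·1077² + (17−1)·1059²]/(27+17−2) = 1145280
t = (5745 − 6111)/√[1145280·(1/27 + 1/17)] = -1.1046
df = n₁ + n₂ − 2 = 42
p-value = P(T ≤ -1.1046) ≈ 0.1378
Since p ≈ 0.1378 > α = 0.05, fail to reject H0; the evidence is not statistically significant.

-1.1046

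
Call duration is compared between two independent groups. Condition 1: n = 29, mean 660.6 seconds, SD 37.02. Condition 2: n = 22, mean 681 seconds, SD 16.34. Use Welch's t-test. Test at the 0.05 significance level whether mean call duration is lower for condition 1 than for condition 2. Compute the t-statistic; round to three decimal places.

-2.647

Let group 1 = condition 1, group 2 = condition 2. H0: μ_1 = μ_2; H1: μ_1 < μ_2 (Welch's two-sample t-test, left-tailed).
t = (x̄_1 − x̄_2)/√(s_1²/n_1 + s_2²/n_2) = (660.6 − 681)/√(37.02²/29 + 16.34²/22) = -2.647
Welch–Satterthwaite df ≈ 40.65
p-value = P(T ≤ -2.647) ≈ 0.0057
Since p ≈ 0.0057 < α = 0.05, reject H0; the data support H1.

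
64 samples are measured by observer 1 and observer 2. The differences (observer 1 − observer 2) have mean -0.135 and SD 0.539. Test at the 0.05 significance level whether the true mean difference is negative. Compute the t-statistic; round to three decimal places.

H0: μ_d = 0; H1: μ_d < 0 (paired t-test on the differences, left-tailed).
t = d̄/(s_d/√n) = -0.135/(0.539/√64) = -2.004
df = n − 1 = 63
p-value = P(T ≤ -2.004) ≈ 0.0247
Since p ≈ 0.0247 < α = 0.05, reject H0; the evidence is statistically significant.

-2.004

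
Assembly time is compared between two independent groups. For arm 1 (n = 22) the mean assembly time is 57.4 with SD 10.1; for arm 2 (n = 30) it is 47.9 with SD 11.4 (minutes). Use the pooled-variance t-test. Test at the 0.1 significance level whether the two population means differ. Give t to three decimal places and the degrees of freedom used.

Let group 1 = arm 1, group 2 = arm 2. H0: μ_1 = μ_2; H1: μ_1 ≠ μ_2 (two-sample pooled-variance t-test, two-sided).
s_p² = [(22−1)·10.1² + (30−1)·11.4²]/(22+30−2) = 118.221
t = (57.4 − 47.9)/√[118.221·(1/22 + 1/30)] = 3.113
df = n₁ + n₂ − 2 = 50
Two-sided p-value ≈ 0.003
Since p ≈ 0.003 < α = 0.1, reject H0; the data support H1.

t = 3.113, df = 50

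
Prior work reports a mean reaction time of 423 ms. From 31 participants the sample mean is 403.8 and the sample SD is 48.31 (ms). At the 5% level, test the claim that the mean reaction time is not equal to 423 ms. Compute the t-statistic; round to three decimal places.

H0: μ = 423; H1: μ ≠ 423 (one-sample t-test, two-sided).
t = (x̄ − μ₀)/(s/√n) = (403.8 − 423)/(48.31/√31) = -2.213
df = n − 1 = 30
Two-sided p-value ≈ 0.0347
Since p ≈ 0.0347 < α = 0.05, reject H0; the evidence is statistically significant.

-2.213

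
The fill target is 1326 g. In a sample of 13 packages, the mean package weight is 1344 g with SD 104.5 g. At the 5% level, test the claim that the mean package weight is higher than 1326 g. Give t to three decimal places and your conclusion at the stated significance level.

H0: μ = 1326; H1: μ > 1326 (one-sample t-test, right-tailed).
t = (x̄ − μ₀)/(s/√n) = (1344 − 1326)/(104.5/√13) = 0.621
df = n − 1 = 12
p-value = P(T ≥ 0.621) ≈ 0.2731
Since p ≈ 0.2731 > α = 0.05, fail to reject H0; the data do not provide sufficient evidence against H0.

t = 0.621; fail to reject H0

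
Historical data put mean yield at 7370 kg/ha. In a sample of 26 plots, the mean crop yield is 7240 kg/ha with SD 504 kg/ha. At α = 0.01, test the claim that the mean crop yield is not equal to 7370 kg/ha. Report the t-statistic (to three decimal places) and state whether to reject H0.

H0: μ = 7370; H1: μ ≠ 7370 (one-sample t-test, two-sided).
t = (x̄ − μ₀)/(s/√n) = (7240 − 7370)/(504/√26) = -1.315
df = n − 1 = 25
Two-sided p-value ≈ 0.200
Since p ≈ 0.200 > α = 0.01, fail to reject H0; the data do not provide sufficient evidence against H0.

t = -1.315; fail to reject H0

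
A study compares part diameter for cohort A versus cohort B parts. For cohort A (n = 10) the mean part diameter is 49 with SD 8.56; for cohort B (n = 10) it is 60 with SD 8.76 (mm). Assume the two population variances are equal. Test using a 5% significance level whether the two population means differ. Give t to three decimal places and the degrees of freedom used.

Let group 1 = cohort A, group 2 = cohort B. H0: μ_1 = μ_2; H1: μ_1 ≠ μ_2 (two-sample pooled-variance t-test, two-sided).
s_p² = [(10−1)·8.56² + (10−1)·8.76²]/(10+10−2) = 75.0056
t = (49 − 60)/√[75.0056·(1/10 + 1/10)] = -2.840
df = n₁ + n₂ − 2 = 18
Two-sided p-value ≈ 0.011
Since p ≈ 0.011 < α = 0.05, reject H0; the evidence is statistically significant.

t = -2.840, df = 18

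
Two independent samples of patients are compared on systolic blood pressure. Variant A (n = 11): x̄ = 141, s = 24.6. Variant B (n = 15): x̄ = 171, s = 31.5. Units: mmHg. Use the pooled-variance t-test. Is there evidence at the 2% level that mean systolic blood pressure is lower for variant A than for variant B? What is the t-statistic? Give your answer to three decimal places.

-2.622

Let group 1 = variant A, group 2 = variant B. H0: μ_1 = μ_2; H1: μ_1 < μ_2 (two-sample pooled-variance t-test, left-tailed).
s_p² = [(11−1)·24.6² + (15−1)·31.5²]/(11+15−2) = 830.962
t = (141 − 171)/√[830.962·(1/11 + 1/15)] = -2.622
df = n₁ + n₂ − 2 = 24
p-value = P(T ≤ -2.622) ≈ 0.0075
Since p ≈ 0.0075 < α = 0.02, reject H0; the data support H1.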